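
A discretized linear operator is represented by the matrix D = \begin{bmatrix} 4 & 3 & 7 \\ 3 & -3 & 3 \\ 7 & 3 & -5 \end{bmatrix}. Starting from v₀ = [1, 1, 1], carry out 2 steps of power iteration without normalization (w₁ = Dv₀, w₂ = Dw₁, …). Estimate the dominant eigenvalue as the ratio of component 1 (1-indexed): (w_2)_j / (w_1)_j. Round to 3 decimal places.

w1 = Dv₀ = (4·1 + 3·1 + 7·1; 3·1 + (-3)·1 + 3·1; 7·1 + 3·1 + (-5)·1) = (14, 3, 5)
w2 = Dw1 = (4·14 + 3·3 + 7·5; 3·14 + (-3)·3 + 3·5; 7·14 + 3·3 + (-5)·5) = (100, 48, 82)
Ratio at component: 100 / 14 = 7.143

λ ≈ 7.143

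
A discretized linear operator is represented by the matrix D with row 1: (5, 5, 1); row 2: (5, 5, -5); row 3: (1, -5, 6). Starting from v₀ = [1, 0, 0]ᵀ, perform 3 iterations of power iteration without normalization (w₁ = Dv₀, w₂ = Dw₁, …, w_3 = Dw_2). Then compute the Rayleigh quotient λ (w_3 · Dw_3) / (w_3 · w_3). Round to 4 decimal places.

λ ≈ 11.4960

w1 = Dv₀ = (5, 5, 1)
w2 = Dw1 = (51, 45, -14)
w3 = Dw2 = (466, 550, -258)
Dw3 = (4822, 6370, -3832)
w3·Dw3 = 466·4822 + 550·6370 + (-258)·(-3832) = 6739208; w3·w3 = 466·466 + 550·550 + (-258)·(-258) = 586220
λ ≈ 6739208/586220 = 11.4960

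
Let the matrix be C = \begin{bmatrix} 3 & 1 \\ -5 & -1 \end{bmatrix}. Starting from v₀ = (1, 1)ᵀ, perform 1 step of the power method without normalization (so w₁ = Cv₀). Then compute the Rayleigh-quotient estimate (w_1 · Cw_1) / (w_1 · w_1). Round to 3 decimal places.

λ ≈ 2.077

w1 = Cv₀ = (3·1 + 1·1; (-5)·1 + (-1)·1) = (4, -6)
Cw1 = (6, -14)
w1·Cw1 = 4·6 + (-6)·(-14) = 108; w1·w1 = 4·4 + (-6)·(-6) = 52
λ ≈ 108/52 = 2.077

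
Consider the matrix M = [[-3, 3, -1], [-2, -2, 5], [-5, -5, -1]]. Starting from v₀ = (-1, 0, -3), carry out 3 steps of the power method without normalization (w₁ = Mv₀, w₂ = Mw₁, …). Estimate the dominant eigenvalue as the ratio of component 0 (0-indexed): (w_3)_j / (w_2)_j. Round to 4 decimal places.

w1 = Mv₀ = ((-3)·(-1) + 3·0 + (-1)·(-3); (-2)·(-1) + (-2)·0 + 5·(-3); (-5)·(-1) + (-5)·0 + (-1)·(-3)) = (6, -13, 8)
w2 = Mw1 = ((-3)·6 + 3·(-13) + (-1)·8; (-2)·6 + (-2)·(-13) + 5·8; (-5)·6 + (-5)·(-13) + (-1)·8) = (-65, 54, 27)
w3 = Mw2 = (330, 157, 28)
Ratio at component: 330 / -65 = -5.0769

λ ≈ -5.0769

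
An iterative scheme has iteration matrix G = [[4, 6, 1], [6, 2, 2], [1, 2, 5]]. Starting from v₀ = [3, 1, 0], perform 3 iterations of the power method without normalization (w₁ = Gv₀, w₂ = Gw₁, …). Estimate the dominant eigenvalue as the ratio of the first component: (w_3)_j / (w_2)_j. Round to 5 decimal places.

9.23350

w1 = Gv₀ = (18, 20, 5)
w2 = Gw1 = (197, 158, 83)
w3 = Gw2 = (1819, 1664, 928)
Ratio at component: 1819 / 197 = 9.23350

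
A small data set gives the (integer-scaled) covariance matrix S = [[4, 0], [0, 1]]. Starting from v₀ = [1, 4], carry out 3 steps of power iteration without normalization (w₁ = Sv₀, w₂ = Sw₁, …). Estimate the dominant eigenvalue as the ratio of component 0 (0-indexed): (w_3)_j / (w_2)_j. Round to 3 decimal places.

λ ≈ 4.000

w1 = Sv₀ = (4, 4)
w2 = Sw1 = (16, 4)
w3 = Sw2 = (64, 4)
Ratio at component: 64 / 16 = 4.000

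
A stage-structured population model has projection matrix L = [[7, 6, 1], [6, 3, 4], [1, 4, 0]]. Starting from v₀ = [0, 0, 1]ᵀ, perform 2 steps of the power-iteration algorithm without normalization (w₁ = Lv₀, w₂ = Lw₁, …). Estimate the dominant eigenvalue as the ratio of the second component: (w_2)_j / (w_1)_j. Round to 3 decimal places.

w1 = Lv₀ = (1, 4, 0)
w2 = Lw1 = (31, 18, 17)
Ratio at component: 18 / 4 = 4.500

λ ≈ 4.500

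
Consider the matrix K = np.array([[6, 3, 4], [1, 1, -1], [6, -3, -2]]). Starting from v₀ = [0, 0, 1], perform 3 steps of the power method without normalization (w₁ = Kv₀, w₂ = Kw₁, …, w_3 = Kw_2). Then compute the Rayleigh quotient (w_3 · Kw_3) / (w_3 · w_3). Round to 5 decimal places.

w1 = Kv₀ = (4, -1, -2)
w2 = Kw1 = (13, 5, 31)
w3 = Kw2 = (217, -13, 1)
Kw3 = (1267, 203, 1339)
w3·Kw3 = 217·1267 + (-13)·203 + 1·1339 = 273639; w3·w3 = 217·217 + (-13)·(-13) + 1·1 = 47259
λ ≈ 273639/47259 = 5.79020

5.79020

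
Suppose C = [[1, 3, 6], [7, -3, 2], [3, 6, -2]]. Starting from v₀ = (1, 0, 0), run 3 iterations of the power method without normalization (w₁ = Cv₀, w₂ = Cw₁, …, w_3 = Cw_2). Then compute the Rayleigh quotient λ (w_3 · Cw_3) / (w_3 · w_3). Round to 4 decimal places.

λ ≈ 2.6279

w1 = Cv₀ = (1, 7, 3)
w2 = Cw1 = (40, -8, 39)
w3 = Cw2 = (250, 382, -6)
Cw3 = (1360, 592, 3054)
w3·Cw3 = 250·1360 + 382·592 + (-6)·3054 = 547820; w3·w3 = 250·250 + 382·382 + (-6)·(-6) = 208460
λ ≈ 547820/208460 = 2.6279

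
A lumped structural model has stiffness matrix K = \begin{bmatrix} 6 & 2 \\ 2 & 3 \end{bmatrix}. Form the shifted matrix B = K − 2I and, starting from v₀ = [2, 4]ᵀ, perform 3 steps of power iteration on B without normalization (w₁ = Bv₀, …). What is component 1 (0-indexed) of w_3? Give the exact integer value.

B = K − 2I has rows (4, 2); (2, 1)
w1 = Bv₀ = (4·2 + 2·4; 2·2 + 1·4) = (16, 8)
w2 = Bw1 = (4·16 + 2·8; 2·16 + 1·8) = (80, 40)
w3 = Bw2 = (400, 200)
Requested component of w3: 200

200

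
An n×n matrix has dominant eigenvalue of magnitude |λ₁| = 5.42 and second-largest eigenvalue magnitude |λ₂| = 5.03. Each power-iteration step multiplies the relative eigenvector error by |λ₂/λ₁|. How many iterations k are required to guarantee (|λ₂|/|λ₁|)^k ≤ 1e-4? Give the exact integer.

|λ₂/λ₁| = 5.03/5.42 = 0.92804
Need k ≥ ln(1e-4) / ln(0.92804) = -9.2103 / -0.0747 ≈ 123.338
Smallest integer k satisfying the bound: 124

124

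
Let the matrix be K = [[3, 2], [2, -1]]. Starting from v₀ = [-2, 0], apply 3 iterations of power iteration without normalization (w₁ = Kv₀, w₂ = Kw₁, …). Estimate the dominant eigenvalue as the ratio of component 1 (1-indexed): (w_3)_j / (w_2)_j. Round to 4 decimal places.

λ ≈ 3.6154

w1 = Kv₀ = (3·(-2) + 2·0; 2·(-2) + (-1)·0) = (-6, -4)
w2 = Kw1 = (3·(-6) + 2·(-4); 2·(-6) + (-1)·(-4)) = (-26, -8)
w3 = Kw2 = (-94, -44)
Ratio at component: -94 / -26 = 3.6154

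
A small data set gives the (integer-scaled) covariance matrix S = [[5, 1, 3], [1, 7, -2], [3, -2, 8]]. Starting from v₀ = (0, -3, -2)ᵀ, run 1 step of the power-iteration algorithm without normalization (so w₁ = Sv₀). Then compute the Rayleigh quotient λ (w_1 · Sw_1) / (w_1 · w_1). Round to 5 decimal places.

λ ≈ 7.22128

w1 = Sv₀ = (5·0 + 1·(-3) + 3·(-2); 1·0 + 7·(-3) + (-2)·(-2); 3·0 + (-2)·(-3) + 8·(-2)) = (-9, -17, -10)
Sw1 = (-92, -108, -73)
w1·Sw1 = (-9)·(-92) + (-17)·(-108) + (-10)·(-73) = 3394; w1·w1 = (-9)·(-9) + (-17)·(-17) + (-10)·(-10) = 470
λ ≈ 3394/470 = 7.22128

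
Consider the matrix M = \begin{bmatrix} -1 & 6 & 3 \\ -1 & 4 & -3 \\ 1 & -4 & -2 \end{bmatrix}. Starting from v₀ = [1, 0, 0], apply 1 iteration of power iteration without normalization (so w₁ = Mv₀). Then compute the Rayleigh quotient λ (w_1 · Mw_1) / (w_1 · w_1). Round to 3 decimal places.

3.000

w1 = Mv₀ = ((-1)·1 + 6·0 + 3·0; (-1)·1 + 4·0 + (-3)·0; 1·1 + (-4)·0 + (-2)·0) = (-1, -1, 1)
Mw1 = (-2, -6, 1)
w1·Mw1 = (-1)·(-2) + (-1)·(-6) + 1·1 = 9; w1·w1 = (-1)·(-1) + (-1)·(-1) + 1·1 = 3
λ ≈ 9/3 = 3.000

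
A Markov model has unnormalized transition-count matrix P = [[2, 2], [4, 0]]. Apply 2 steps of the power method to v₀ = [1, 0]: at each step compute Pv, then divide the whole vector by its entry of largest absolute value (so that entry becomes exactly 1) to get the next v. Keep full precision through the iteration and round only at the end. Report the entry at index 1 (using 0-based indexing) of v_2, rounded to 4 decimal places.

Pv0 = (2.00000, 4.00000); divide by 4.00000 → v1 = (0.50000, 1.00000)
Pv1 = (3.00000, 2.00000); divide by 3.00000 → v2 = (1.00000, 0.66667)
Requested entry of v2: 8/12 = 0.6667

0.6667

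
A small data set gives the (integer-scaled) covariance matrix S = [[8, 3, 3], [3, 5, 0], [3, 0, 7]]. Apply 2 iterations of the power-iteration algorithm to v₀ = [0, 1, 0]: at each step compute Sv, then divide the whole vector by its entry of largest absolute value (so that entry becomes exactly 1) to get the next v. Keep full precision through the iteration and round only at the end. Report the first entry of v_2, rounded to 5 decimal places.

1.00000

Sv0 = (3.000000, 5.000000, 0.000000); divide by 5.000000 → v1 = (0.600000, 1.000000, 0.000000)
Sv1 = (7.800000, 6.800000, 1.800000); divide by 7.800000 → v2 = (1.000000, 0.871795, 0.230769)
Requested entry of v2: 39/39 = 1.00000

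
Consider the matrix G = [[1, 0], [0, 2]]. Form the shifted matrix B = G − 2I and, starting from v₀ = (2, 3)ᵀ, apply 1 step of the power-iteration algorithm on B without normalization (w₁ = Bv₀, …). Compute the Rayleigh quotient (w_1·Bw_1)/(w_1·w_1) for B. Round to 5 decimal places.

B = G − 2I has rows (-1, 0); (0, 0)
w1 = Bv₀ = ((-1)·2 + 0·3; 0·2 + 0·3) = (-2, 0)
Bw1 = (2, 0)
w1·Bw1 = -4; w1·w1 = 4; μ ≈ -4/4 = -1.00000

-1.00000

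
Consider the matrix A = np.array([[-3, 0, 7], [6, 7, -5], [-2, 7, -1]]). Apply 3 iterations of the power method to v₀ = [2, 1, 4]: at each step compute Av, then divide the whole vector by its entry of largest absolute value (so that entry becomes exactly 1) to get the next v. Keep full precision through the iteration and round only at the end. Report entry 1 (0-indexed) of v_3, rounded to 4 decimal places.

Av0 = (22.00000, -1.00000, -1.00000); divide by 22.00000 → v1 = (1.00000, -0.04545, -0.04545)
Av1 = (-3.31818, 5.90909, -2.27273); divide by 5.90909 → v2 = (-0.56154, 1.00000, -0.38462)
Av2 = (-1.00769, 5.55385, 8.50769); divide by 8.50769 → v3 = (-0.11844, 0.65280, 1.00000)
Requested entry of v3: 722/1106 = 0.6528

0.6528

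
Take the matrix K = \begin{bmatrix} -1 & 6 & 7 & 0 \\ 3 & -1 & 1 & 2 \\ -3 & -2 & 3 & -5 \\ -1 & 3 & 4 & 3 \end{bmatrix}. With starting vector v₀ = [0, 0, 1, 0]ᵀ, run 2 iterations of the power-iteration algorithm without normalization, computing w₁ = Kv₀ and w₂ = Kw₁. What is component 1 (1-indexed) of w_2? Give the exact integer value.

w1 = Kv₀ = ((-1)·0 + 6·0 + 7·1 + 0·0; 3·0 + (-1)·0 + 1·1 + 2·0; (-3)·0 + (-2)·0 + 3·1 + (-5)·0; (-1)·0 + 3·0 + 4·1 + 3·0) = (7, 1, 3, 4)
w2 = Kw1 = ((-1)·7 + 6·1 + 7·3 + 0·4; 3·7 + (-1)·1 + 1·3 + 2·4; (-3)·7 + (-2)·1 + 3·3 + (-5)·4; (-1)·7 + 3·1 + 4·3 + 3·4) = (20, 31, -34, 20)
The requested component of w2 is 20.

20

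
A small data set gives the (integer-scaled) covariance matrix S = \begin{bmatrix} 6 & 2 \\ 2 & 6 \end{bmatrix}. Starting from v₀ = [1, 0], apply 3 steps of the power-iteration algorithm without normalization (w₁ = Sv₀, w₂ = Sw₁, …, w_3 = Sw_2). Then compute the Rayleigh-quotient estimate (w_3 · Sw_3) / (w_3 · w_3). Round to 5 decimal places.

w1 = Sv₀ = (6, 2)
w2 = Sw1 = (40, 24)
w3 = Sw2 = (288, 224)
Sw3 = (2176, 1920)
w3·Sw3 = 288·2176 + 224·1920 = 1056768; w3·w3 = 288·288 + 224·224 = 133120
λ ≈ 1056768/133120 = 7.93846

λ ≈ 7.93846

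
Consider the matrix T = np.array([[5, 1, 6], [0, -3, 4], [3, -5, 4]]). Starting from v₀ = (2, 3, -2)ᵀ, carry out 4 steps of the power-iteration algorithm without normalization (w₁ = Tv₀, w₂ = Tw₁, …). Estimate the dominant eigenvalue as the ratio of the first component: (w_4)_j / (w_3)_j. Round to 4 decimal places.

w1 = Tv₀ = (1, -17, -17)
w2 = Tw1 = (-114, -17, 20)
w3 = Tw2 = (-467, 131, -177)
w4 = Tw3 = (-3266, -1101, -2764)
Ratio at component: -3266 / -467 = 6.9936

λ ≈ 6.9936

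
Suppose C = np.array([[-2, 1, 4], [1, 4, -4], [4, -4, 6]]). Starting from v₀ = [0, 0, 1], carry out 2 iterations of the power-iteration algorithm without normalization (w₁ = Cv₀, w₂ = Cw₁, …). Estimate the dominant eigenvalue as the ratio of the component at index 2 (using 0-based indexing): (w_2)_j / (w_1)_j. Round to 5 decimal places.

w1 = Cv₀ = ((-2)·0 + 1·0 + 4·1; 1·0 + 4·0 + (-4)·1; 4·0 + (-4)·0 + 6·1) = (4, -4, 6)
w2 = Cw1 = ((-2)·4 + 1·(-4) + 4·6; 1·4 + 4·(-4) + (-4)·6; 4·4 + (-4)·(-4) + 6·6) = (12, -36, 68)
Ratio at component: 68 / 6 = 11.33333

11.33333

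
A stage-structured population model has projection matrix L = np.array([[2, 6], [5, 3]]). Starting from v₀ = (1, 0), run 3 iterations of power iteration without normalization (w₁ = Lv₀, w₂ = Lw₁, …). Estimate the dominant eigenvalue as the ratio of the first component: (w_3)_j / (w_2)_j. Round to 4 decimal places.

6.4118

w1 = Lv₀ = (2·1 + 6·0; 5·1 + 3·0) = (2, 5)
w2 = Lw1 = (2·2 + 6·5; 5·2 + 3·5) = (34, 25)
w3 = Lw2 = (218, 245)
Ratio at component: 218 / 34 = 6.4118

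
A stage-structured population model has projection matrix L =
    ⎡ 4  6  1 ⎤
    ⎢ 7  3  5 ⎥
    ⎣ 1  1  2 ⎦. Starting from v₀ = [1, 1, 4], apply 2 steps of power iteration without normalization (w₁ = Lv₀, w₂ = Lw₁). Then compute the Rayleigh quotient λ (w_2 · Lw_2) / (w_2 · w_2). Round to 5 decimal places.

w1 = Lv₀ = (4·1 + 6·1 + 1·4; 7·1 + 3·1 + 5·4; 1·1 + 1·1 + 2·4) = (14, 30, 10)
w2 = Lw1 = (4·14 + 6·30 + 1·10; 7·14 + 3·30 + 5·10; 1·14 + 1·30 + 2·10) = (246, 238, 64)
Lw2 = (2476, 2756, 612)
w2·Lw2 = 246·2476 + 238·2756 + 64·612 = 1304192; w2·w2 = 246·246 + 238·238 + 64·64 = 121256
λ ≈ 1304192/121256 = 10.75569

10.75569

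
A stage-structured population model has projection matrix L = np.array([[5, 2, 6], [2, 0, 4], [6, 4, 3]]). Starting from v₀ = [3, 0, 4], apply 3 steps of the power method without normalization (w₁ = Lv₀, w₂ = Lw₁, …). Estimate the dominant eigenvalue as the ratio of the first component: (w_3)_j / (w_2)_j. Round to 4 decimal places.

11.8449

w1 = Lv₀ = (5·3 + 2·0 + 6·4; 2·3 + 0·0 + 4·4; 6·3 + 4·0 + 3·4) = (39, 22, 30)
w2 = Lw1 = (5·39 + 2·22 + 6·30; 2·39 + 0·22 + 4·30; 6·39 + 4·22 + 3·30) = (419, 198, 412)
w3 = Lw2 = (4963, 2486, 4542)
Ratio at component: 4963 / 419 = 11.8449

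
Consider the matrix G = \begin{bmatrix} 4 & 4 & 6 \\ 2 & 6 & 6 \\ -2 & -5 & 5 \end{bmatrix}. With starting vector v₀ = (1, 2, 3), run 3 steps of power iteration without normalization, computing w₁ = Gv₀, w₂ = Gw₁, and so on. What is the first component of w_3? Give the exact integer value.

w1 = Gv₀ = (30, 32, 3)
w2 = Gw1 = (266, 270, -205)
w3 = Gw2 = (914, 922, -2907)
The requested component of w3 is 914.

914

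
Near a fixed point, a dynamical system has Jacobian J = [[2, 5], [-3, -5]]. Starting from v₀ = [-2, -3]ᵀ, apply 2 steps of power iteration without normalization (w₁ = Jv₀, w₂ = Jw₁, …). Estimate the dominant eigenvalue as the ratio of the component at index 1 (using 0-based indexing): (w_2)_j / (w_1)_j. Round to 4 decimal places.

w1 = Jv₀ = (2·(-2) + 5·(-3); (-3)·(-2) + (-5)·(-3)) = (-19, 21)
w2 = Jw1 = (2·(-19) + 5·21; (-3)·(-19) + (-5)·21) = (67, -48)
Ratio at component: -48 / 21 = -2.2857

-2.2857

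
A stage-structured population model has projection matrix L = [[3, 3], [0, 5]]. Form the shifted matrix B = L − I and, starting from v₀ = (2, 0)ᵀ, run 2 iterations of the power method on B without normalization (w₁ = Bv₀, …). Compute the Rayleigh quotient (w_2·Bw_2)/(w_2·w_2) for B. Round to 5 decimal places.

μ ≈ 2.00000

B = L − I has rows (2, 3); (0, 4)
w1 = Bv₀ = (2·2 + 3·0; 0·2 + 4·0) = (4, 0)
w2 = Bw1 = (2·4 + 3·0; 0·4 + 4·0) = (8, 0)
Bw2 = (16, 0)
w2·Bw2 = 128; w2·w2 = 64; μ ≈ 128/64 = 2.00000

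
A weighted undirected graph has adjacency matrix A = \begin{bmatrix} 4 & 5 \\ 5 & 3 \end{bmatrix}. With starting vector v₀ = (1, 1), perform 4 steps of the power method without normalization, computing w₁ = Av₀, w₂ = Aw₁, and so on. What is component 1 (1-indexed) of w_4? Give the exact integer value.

5531

w1 = Av₀ = (4·1 + 5·1; 5·1 + 3·1) = (9, 8)
w2 = Aw1 = (4·9 + 5·8; 5·9 + 3·8) = (76, 69)
w3 = Aw2 = (649, 587)
w4 = Aw3 = (5531, 5006)
The requested component of w4 is 5531.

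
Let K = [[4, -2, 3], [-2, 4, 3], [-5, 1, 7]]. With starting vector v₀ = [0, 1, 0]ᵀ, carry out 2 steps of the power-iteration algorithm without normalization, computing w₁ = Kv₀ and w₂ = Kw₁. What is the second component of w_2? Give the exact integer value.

23

w1 = Kv₀ = (4·0 + (-2)·1 + 3·0; (-2)·0 + 4·1 + 3·0; (-5)·0 + 1·1 + 7·0) = (-2, 4, 1)
w2 = Kw1 = (4·(-2) + (-2)·4 + 3·1; (-2)·(-2) + 4·4 + 3·1; (-5)·(-2) + 1·4 + 7·1) = (-13, 23, 21)
The requested component of w2 is 23.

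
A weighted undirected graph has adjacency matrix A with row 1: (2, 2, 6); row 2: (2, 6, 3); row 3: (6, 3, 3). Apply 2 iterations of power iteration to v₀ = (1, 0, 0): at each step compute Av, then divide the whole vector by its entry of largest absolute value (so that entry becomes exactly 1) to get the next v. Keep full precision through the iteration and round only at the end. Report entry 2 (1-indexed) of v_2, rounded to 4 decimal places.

Av0 = (2.00000, 2.00000, 6.00000); divide by 6.00000 → v1 = (0.33333, 0.33333, 1.00000)
Av1 = (7.33333, 5.66667, 6.00000); divide by 7.33333 → v2 = (1.00000, 0.77273, 0.81818)
Requested entry of v2: 34/44 = 0.7727

0.7727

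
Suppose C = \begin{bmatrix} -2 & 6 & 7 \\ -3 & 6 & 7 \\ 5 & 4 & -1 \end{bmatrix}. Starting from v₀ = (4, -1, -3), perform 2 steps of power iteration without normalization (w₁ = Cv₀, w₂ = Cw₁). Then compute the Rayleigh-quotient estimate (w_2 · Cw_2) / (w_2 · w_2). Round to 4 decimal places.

-0.0802

w1 = Cv₀ = ((-2)·4 + 6·(-1) + 7·(-3); (-3)·4 + 6·(-1) + 7·(-3); 5·4 + 4·(-1) + (-1)·(-3)) = (-35, -39, 19)
w2 = Cw1 = ((-2)·(-35) + 6·(-39) + 7·19; (-3)·(-35) + 6·(-39) + 7·19; 5·(-35) + 4·(-39) + (-1)·19) = (-31, 4, -350)
Cw2 = (-2364, -2333, 211)
w2·Cw2 = (-31)·(-2364) + 4·(-2333) + (-350)·211 = -9898; w2·w2 = (-31)·(-31) + 4·4 + (-350)·(-350) = 123477
λ ≈ -9898/123477 = -0.0802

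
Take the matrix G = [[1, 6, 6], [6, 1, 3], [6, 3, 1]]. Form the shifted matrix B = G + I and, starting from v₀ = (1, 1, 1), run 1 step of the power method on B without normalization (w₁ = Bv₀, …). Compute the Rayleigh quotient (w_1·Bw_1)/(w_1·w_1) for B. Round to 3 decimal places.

B = G + I has rows (2, 6, 6); (6, 2, 3); (6, 3, 2)
w1 = Bv₀ = (14, 11, 11)
Bw1 = (160, 139, 139)
w1·Bw1 = 5298; w1·w1 = 438; μ ≈ 5298/438 = 12.096

12.096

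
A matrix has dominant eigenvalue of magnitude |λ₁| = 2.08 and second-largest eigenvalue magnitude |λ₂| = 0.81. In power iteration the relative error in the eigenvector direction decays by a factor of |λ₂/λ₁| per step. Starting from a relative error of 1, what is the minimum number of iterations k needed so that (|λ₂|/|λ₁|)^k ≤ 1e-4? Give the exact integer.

|λ₂/λ₁| = 0.81/2.08 = 0.38942
Need k ≥ ln(1e-4) / ln(0.38942) = -9.2103 / -0.9431 ≈ 9.766
Smallest integer k satisfying the bound: 10

10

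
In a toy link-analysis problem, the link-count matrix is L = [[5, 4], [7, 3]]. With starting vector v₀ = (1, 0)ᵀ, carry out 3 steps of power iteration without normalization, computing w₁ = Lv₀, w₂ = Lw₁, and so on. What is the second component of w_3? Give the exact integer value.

539

w1 = Lv₀ = (5, 7)
w2 = Lw1 = (53, 56)
w3 = Lw2 = (489, 539)
The requested component of w3 is 539.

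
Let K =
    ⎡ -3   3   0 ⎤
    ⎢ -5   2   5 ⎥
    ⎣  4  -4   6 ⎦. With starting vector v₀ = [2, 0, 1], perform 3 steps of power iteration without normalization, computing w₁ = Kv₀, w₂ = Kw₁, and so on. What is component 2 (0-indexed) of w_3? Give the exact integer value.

132

w1 = Kv₀ = (-6, -5, 14)
w2 = Kw1 = (3, 90, 80)
w3 = Kw2 = (261, 565, 132)
The requested component of w3 is 132.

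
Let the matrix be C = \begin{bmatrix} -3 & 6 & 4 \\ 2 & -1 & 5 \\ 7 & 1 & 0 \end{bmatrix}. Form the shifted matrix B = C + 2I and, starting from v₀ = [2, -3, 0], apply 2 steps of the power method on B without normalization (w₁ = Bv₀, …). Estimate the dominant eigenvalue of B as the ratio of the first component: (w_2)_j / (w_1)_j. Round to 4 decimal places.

-3.5000

B = C + 2I has rows (-1, 6, 4); (2, 1, 5); (7, 1, 2)
w1 = Bv₀ = (-20, 1, 11)
w2 = Bw1 = (70, 16, -117)
Ratio: 70/-20 = -3.5000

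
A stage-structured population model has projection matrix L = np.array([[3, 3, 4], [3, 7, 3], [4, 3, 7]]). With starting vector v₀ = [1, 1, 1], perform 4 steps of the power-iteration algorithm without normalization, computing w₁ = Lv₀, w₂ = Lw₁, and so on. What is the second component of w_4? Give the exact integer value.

25729

w1 = Lv₀ = (3·1 + 3·1 + 4·1; 3·1 + 7·1 + 3·1; 4·1 + 3·1 + 7·1) = (10, 13, 14)
w2 = Lw1 = (3·10 + 3·13 + 4·14; 3·10 + 7·13 + 3·14; 4·10 + 3·13 + 7·14) = (125, 163, 177)
w3 = Lw2 = (1572, 2047, 2228)
w4 = Lw3 = (19769, 25729, 28025)
The requested component of w4 is 25729.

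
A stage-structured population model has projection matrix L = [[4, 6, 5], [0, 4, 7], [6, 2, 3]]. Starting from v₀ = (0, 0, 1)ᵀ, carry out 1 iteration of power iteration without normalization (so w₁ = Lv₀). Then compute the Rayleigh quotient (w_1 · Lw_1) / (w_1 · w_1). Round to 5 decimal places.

λ ≈ 10.68675

w1 = Lv₀ = (5, 7, 3)
Lw1 = (77, 49, 53)
w1·Lw1 = 5·77 + 7·49 + 3·53 = 887; w1·w1 = 5·5 + 7·7 + 3·3 = 83
λ ≈ 887/83 = 10.68675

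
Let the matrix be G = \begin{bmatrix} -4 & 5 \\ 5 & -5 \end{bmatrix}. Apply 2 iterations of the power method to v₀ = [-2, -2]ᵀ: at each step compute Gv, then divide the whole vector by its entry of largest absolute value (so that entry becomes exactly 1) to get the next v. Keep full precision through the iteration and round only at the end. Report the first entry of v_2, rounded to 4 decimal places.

Gv0 = (-2.00000, 0.00000); divide by -2.00000 → v1 = (1.00000, 0.00000)
Gv1 = (-4.00000, 5.00000); divide by 5.00000 → v2 = (-0.80000, 1.00000)
Requested entry of v2: 8/-10 = -0.8000

-0.8000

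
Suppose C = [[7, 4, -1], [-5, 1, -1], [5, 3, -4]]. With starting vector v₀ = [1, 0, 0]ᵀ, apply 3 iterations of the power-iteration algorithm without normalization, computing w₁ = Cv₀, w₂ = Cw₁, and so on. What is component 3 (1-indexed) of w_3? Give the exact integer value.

-15

w1 = Cv₀ = (7, -5, 5)
w2 = Cw1 = (24, -45, 0)
w3 = Cw2 = (-12, -165, -15)
The requested component of w3 is -15.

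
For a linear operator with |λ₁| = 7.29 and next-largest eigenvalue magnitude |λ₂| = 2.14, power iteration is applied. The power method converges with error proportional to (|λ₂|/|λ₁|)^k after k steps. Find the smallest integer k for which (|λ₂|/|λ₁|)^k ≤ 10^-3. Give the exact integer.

6

|λ₂/λ₁| = 2.14/7.29 = 0.29355
Need k ≥ ln(10^-3) / ln(0.29355) = -6.9078 / -1.2257 ≈ 5.636
Smallest integer k satisfying the bound: 6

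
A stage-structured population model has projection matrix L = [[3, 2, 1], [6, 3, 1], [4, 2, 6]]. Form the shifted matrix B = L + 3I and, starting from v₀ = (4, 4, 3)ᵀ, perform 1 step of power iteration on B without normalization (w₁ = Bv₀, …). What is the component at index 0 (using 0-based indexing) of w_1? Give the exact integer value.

35

B = L + 3I has rows (6, 2, 1); (6, 6, 1); (4, 2, 9)
w1 = Bv₀ = (35, 51, 51)
Requested component of w1: 35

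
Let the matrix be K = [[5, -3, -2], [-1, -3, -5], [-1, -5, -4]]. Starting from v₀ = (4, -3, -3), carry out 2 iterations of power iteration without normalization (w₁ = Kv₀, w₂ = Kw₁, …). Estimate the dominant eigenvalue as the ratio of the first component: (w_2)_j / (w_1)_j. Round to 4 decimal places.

1.9714

w1 = Kv₀ = (5·4 + (-3)·(-3) + (-2)·(-3); (-1)·4 + (-3)·(-3) + (-5)·(-3); (-1)·4 + (-5)·(-3) + (-4)·(-3)) = (35, 20, 23)
w2 = Kw1 = (5·35 + (-3)·20 + (-2)·23; (-1)·35 + (-3)·20 + (-5)·23; (-1)·35 + (-5)·20 + (-4)·23) = (69, -210, -227)
Ratio at component: 69 / 35 = 1.9714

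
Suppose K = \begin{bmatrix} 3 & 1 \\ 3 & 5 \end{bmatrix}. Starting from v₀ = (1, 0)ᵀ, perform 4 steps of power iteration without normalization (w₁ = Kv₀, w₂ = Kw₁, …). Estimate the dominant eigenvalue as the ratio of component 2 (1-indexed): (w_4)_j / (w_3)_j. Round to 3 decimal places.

λ ≈ 6.154

w1 = Kv₀ = (3·1 + 1·0; 3·1 + 5·0) = (3, 3)
w2 = Kw1 = (3·3 + 1·3; 3·3 + 5·3) = (12, 24)
w3 = Kw2 = (60, 156)
w4 = Kw3 = (336, 960)
Ratio at component: 960 / 156 = 6.154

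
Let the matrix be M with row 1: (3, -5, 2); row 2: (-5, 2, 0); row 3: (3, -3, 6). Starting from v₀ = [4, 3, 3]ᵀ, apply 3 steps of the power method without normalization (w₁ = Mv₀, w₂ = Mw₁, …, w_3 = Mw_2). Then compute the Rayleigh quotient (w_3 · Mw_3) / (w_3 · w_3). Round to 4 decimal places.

λ ≈ 9.2936

w1 = Mv₀ = (3·4 + (-5)·3 + 2·3; (-5)·4 + 2·3 + 0·3; 3·4 + (-3)·3 + 6·3) = (3, -14, 21)
w2 = Mw1 = (3·3 + (-5)·(-14) + 2·21; (-5)·3 + 2·(-14) + 0·21; 3·3 + (-3)·(-14) + 6·21) = (121, -43, 177)
w3 = Mw2 = (932, -691, 1554)
Mw3 = (9359, -6042, 14193)
w3·Mw3 = 932·9359 + (-691)·(-6042) + 1554·14193 = 34953532; w3·w3 = 932·932 + (-691)·(-691) + 1554·1554 = 3761021
λ ≈ 34953532/3761021 = 9.2936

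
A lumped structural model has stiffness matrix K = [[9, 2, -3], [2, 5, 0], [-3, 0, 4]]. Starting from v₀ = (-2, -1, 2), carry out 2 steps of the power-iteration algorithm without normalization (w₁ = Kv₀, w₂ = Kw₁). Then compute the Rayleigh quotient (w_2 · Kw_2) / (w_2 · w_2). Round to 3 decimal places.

λ ≈ 10.960

w1 = Kv₀ = (-26, -9, 14)
w2 = Kw1 = (-294, -97, 134)
Kw2 = (-3242, -1073, 1418)
w2·Kw2 = (-294)·(-3242) + (-97)·(-1073) + 134·1418 = 1247241; w2·w2 = (-294)·(-294) + (-97)·(-97) + 134·134 = 113801
λ ≈ 1247241/113801 = 10.960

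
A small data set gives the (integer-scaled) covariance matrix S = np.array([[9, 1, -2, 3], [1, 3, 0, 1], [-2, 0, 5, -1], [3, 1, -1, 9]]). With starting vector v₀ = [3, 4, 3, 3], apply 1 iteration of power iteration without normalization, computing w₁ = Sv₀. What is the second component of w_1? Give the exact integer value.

w1 = Sv₀ = (34, 18, 6, 37)
The requested component of w1 is 18.

18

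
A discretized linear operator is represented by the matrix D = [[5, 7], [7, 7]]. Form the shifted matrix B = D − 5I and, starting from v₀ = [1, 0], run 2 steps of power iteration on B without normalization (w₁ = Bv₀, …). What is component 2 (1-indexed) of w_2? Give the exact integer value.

B = D − 5I has rows (0, 7); (7, 2)
w1 = Bv₀ = (0·1 + 7·0; 7·1 + 2·0) = (0, 7)
w2 = Bw1 = (0·0 + 7·7; 7·0 + 2·7) = (49, 14)
Requested component of w2: 14

14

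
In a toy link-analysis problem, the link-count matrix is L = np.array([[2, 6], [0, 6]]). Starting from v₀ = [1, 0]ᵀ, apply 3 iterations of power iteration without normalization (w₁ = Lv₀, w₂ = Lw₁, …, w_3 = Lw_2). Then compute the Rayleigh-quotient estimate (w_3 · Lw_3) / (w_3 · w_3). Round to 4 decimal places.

w1 = Lv₀ = (2·1 + 6·0; 0·1 + 6·0) = (2, 0)
w2 = Lw1 = (2·2 + 6·0; 0·2 + 6·0) = (4, 0)
w3 = Lw2 = (8, 0)
Lw3 = (16, 0)
w3·Lw3 = 8·16 + 0·0 = 128; w3·w3 = 8·8 + 0·0 = 64
λ ≈ 128/64 = 2.0000

λ ≈ 2.0000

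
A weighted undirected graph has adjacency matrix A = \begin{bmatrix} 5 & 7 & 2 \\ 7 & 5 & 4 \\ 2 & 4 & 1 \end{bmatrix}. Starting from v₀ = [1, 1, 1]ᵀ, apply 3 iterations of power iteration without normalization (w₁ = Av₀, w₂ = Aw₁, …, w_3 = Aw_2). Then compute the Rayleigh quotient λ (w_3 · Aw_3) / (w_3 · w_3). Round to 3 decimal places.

13.460

w1 = Av₀ = (14, 16, 7)
w2 = Aw1 = (196, 206, 99)
w3 = Aw2 = (2620, 2798, 1315)
Aw3 = (35316, 37590, 17747)
w3·Aw3 = 2620·35316 + 2798·37590 + 1315·17747 = 221042045; w3·w3 = 2620·2620 + 2798·2798 + 1315·1315 = 16422429
λ ≈ 221042045/16422429 = 13.460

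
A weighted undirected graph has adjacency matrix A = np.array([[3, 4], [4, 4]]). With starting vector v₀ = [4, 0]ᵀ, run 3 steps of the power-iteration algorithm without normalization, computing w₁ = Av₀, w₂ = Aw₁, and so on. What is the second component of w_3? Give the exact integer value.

848

w1 = Av₀ = (3·4 + 4·0; 4·4 + 4·0) = (12, 16)
w2 = Aw1 = (3·12 + 4·16; 4·12 + 4·16) = (100, 112)
w3 = Aw2 = (748, 848)
The requested component of w3 is 848.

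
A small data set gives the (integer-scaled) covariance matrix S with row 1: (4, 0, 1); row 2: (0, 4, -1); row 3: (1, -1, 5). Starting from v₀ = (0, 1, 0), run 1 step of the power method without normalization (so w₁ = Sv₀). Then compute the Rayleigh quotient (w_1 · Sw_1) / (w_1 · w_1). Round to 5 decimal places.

w1 = Sv₀ = (0, 4, -1)
Sw1 = (-1, 17, -9)
w1·Sw1 = 0·(-1) + 4·17 + (-1)·(-9) = 77; w1·w1 = 0·0 + 4·4 + (-1)·(-1) = 17
λ ≈ 77/17 = 4.52941

λ ≈ 4.52941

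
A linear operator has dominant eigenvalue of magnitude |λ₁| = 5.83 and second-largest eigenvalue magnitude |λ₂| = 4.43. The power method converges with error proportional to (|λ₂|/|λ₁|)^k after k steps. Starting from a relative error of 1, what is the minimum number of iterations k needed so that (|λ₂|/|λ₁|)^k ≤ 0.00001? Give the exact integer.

42

|λ₂/λ₁| = 4.43/5.83 = 0.75986
Need k ≥ ln(0.00001) / ln(0.75986) = -11.5129 / -0.2746 ≈ 41.924
Smallest integer k satisfying the bound: 42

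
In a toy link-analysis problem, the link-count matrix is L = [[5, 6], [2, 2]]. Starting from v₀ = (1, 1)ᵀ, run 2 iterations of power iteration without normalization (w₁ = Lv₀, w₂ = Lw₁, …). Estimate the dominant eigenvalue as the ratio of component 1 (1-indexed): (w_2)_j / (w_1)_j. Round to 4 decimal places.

w1 = Lv₀ = (11, 4)
w2 = Lw1 = (79, 30)
Ratio at component: 79 / 11 = 7.1818

7.1818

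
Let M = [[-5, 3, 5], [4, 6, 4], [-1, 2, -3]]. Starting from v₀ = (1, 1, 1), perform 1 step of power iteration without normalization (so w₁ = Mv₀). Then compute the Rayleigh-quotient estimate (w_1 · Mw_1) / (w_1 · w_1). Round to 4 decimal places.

w1 = Mv₀ = ((-5)·1 + 3·1 + 5·1; 4·1 + 6·1 + 4·1; (-1)·1 + 2·1 + (-3)·1) = (3, 14, -2)
Mw1 = (17, 88, 31)
w1·Mw1 = 3·17 + 14·88 + (-2)·31 = 1221; w1·w1 = 3·3 + 14·14 + (-2)·(-2) = 209
λ ≈ 1221/209 = 5.8421

λ ≈ 5.8421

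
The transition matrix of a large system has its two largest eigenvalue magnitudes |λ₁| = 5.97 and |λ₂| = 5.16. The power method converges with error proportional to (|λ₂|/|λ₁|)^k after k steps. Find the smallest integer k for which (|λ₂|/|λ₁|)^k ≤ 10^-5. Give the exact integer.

79

|λ₂/λ₁| = 5.16/5.97 = 0.86432
Need k ≥ ln(10^-5) / ln(0.86432) = -11.5129 / -0.1458 ≈ 78.958
Smallest integer k satisfying the bound: 79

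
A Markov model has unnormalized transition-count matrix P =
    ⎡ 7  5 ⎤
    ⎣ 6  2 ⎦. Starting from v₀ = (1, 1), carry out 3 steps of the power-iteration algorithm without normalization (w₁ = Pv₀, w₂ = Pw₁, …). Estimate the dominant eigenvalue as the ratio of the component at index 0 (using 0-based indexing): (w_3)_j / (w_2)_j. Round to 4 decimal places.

w1 = Pv₀ = (12, 8)
w2 = Pw1 = (124, 88)
w3 = Pw2 = (1308, 920)
Ratio at component: 1308 / 124 = 10.5484

λ ≈ 10.5484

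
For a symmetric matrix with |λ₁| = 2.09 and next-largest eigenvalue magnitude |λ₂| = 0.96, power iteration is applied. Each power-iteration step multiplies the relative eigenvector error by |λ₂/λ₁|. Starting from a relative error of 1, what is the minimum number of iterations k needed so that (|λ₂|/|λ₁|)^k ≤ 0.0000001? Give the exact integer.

21

|λ₂/λ₁| = 0.96/2.09 = 0.45933
Need k ≥ ln(0.0000001) / ln(0.45933) = -16.1181 / -0.7780 ≈ 20.718
Smallest integer k satisfying the bound: 21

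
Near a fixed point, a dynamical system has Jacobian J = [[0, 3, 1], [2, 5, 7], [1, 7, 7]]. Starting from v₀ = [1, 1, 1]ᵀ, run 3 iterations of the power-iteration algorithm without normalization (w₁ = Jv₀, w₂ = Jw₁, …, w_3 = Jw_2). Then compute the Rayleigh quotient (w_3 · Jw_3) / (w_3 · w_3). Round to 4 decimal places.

w1 = Jv₀ = (0·1 + 3·1 + 1·1; 2·1 + 5·1 + 7·1; 1·1 + 7·1 + 7·1) = (4, 14, 15)
w2 = Jw1 = (0·4 + 3·14 + 1·15; 2·4 + 5·14 + 7·15; 1·4 + 7·14 + 7·15) = (57, 183, 207)
w3 = Jw2 = (756, 2478, 2787)
Jw3 = (10221, 33411, 37611)
w3·Jw3 = 756·10221 + 2478·33411 + 2787·37611 = 195341391; w3·w3 = 756·756 + 2478·2478 + 2787·2787 = 14479389
λ ≈ 195341391/14479389 = 13.4910

λ ≈ 13.4910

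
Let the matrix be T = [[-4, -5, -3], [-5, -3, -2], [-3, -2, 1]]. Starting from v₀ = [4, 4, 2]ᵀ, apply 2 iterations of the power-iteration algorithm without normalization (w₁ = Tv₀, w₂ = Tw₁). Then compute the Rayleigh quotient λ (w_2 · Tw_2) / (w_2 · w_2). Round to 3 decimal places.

-9.715

w1 = Tv₀ = ((-4)·4 + (-5)·4 + (-3)·2; (-5)·4 + (-3)·4 + (-2)·2; (-3)·4 + (-2)·4 + 1·2) = (-42, -36, -18)
w2 = Tw1 = ((-4)·(-42) + (-5)·(-36) + (-3)·(-18); (-5)·(-42) + (-3)·(-36) + (-2)·(-18); (-3)·(-42) + (-2)·(-36) + 1·(-18)) = (402, 354, 180)
Tw2 = (-3918, -3432, -1734)
w2·Tw2 = 402·(-3918) + 354·(-3432) + 180·(-1734) = -3102084; w2·w2 = 402·402 + 354·354 + 180·180 = 319320
λ ≈ -3102084/319320 = -9.715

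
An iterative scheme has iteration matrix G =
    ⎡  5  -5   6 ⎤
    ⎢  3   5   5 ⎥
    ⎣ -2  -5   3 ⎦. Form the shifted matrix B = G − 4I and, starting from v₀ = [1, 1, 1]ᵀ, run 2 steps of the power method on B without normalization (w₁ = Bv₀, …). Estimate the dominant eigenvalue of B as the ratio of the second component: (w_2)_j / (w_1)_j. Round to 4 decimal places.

μ ≈ -2.7778

B = G − 4I has rows (1, -5, 6); (3, 1, 5); (-2, -5, -1)
w1 = Bv₀ = (2, 9, -8)
w2 = Bw1 = (-91, -25, -41)
Ratio: -25/9 = -2.7778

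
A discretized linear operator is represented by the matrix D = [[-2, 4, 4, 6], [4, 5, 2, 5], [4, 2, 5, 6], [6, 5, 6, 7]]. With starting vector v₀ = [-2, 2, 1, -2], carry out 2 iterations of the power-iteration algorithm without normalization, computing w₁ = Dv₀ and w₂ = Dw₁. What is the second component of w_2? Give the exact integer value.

w1 = Dv₀ = ((-2)·(-2) + 4·2 + 4·1 + 6·(-2); 4·(-2) + 5·2 + 2·1 + 5·(-2); 4·(-2) + 2·2 + 5·1 + 6·(-2); 6·(-2) + 5·2 + 6·1 + 7·(-2)) = (4, -6, -11, -10)
w2 = Dw1 = ((-2)·4 + 4·(-6) + 4·(-11) + 6·(-10); 4·4 + 5·(-6) + 2·(-11) + 5·(-10); 4·4 + 2·(-6) + 5·(-11) + 6·(-10); 6·4 + 5·(-6) + 6·(-11) + 7·(-10)) = (-136, -86, -111, -142)
The requested component of w2 is -86.

-86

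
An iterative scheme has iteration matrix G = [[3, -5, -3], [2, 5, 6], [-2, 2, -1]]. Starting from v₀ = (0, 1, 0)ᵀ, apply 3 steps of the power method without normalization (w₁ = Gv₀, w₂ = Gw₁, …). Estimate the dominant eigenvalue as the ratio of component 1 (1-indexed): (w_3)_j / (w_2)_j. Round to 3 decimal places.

w1 = Gv₀ = (3·0 + (-5)·1 + (-3)·0; 2·0 + 5·1 + 6·0; (-2)·0 + 2·1 + (-1)·0) = (-5, 5, 2)
w2 = Gw1 = (3·(-5) + (-5)·5 + (-3)·2; 2·(-5) + 5·5 + 6·2; (-2)·(-5) + 2·5 + (-1)·2) = (-46, 27, 18)
w3 = Gw2 = (-327, 151, 128)
Ratio at component: -327 / -46 = 7.109

λ ≈ 7.109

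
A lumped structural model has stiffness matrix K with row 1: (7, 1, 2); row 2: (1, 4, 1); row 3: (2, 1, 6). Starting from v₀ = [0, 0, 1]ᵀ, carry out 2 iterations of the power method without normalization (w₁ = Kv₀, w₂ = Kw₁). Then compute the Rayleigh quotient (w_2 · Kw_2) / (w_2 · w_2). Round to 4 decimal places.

w1 = Kv₀ = (2, 1, 6)
w2 = Kw1 = (27, 12, 41)
Kw2 = (283, 116, 312)
w2·Kw2 = 27·283 + 12·116 + 41·312 = 21825; w2·w2 = 27·27 + 12·12 + 41·41 = 2554
λ ≈ 21825/2554 = 8.5454

8.5454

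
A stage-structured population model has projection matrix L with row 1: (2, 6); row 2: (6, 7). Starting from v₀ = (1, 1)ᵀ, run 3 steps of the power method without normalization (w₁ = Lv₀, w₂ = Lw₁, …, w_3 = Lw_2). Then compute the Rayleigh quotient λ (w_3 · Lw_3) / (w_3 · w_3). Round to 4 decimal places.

λ ≈ 11.0000

w1 = Lv₀ = (8, 13)
w2 = Lw1 = (94, 139)
w3 = Lw2 = (1022, 1537)
Lw3 = (11266, 16891)
w3·Lw3 = 1022·11266 + 1537·16891 = 37475319; w3·w3 = 1022·1022 + 1537·1537 = 3406853
λ ≈ 37475319/3406853 = 11.0000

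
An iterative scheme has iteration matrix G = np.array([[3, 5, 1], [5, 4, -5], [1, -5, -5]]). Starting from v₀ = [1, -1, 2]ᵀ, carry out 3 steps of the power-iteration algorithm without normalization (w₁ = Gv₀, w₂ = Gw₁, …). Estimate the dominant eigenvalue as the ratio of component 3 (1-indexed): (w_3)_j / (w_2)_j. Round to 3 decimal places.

-4.523

w1 = Gv₀ = (0, -9, -4)
w2 = Gw1 = (-49, -16, 65)
w3 = Gw2 = (-162, -634, -294)
Ratio at component: -294 / 65 = -4.523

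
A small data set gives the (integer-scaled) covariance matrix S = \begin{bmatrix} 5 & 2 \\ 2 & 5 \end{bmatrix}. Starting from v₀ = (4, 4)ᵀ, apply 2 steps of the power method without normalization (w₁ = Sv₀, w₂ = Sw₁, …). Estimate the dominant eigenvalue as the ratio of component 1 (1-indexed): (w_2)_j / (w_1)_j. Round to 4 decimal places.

λ ≈ 7.0000

w1 = Sv₀ = (5·4 + 2·4; 2·4 + 5·4) = (28, 28)
w2 = Sw1 = (5·28 + 2·28; 2·28 + 5·28) = (196, 196)
Ratio at component: 196 / 28 = 7.0000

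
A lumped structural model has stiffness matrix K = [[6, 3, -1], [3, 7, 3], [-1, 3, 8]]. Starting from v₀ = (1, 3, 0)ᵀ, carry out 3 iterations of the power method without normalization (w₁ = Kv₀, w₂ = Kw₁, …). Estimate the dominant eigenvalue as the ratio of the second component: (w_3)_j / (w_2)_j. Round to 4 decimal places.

10.4810

w1 = Kv₀ = (15, 24, 8)
w2 = Kw1 = (154, 237, 121)
w3 = Kw2 = (1514, 2484, 1525)
Ratio at component: 2484 / 237 = 10.4810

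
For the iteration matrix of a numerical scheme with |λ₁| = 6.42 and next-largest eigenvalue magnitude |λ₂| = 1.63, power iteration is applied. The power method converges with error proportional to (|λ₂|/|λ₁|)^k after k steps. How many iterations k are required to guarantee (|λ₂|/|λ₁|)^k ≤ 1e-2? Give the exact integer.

|λ₂/λ₁| = 1.63/6.42 = 0.25389
Need k ≥ ln(1e-2) / ln(0.25389) = -4.6052 / -1.3708 ≈ 3.359
Smallest integer k satisfying the bound: 4

4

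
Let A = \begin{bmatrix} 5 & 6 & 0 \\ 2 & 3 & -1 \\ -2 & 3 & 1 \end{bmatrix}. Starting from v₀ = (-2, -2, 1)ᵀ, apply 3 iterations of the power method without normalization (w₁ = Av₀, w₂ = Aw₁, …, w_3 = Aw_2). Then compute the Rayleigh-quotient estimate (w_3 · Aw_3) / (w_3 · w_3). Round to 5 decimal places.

7.66757

w1 = Av₀ = (5·(-2) + 6·(-2) + 0·1; 2·(-2) + 3·(-2) + (-1)·1; (-2)·(-2) + 3·(-2) + 1·1) = (-22, -11, -1)
w2 = Aw1 = (5·(-22) + 6·(-11) + 0·(-1); 2·(-22) + 3·(-11) + (-1)·(-1); (-2)·(-22) + 3·(-11) + 1·(-1)) = (-176, -76, 10)
w3 = Aw2 = (-1336, -590, 134)
Aw3 = (-10220, -4576, 1036)
w3·Aw3 = (-1336)·(-10220) + (-590)·(-4576) + 134·1036 = 16492584; w3·w3 = (-1336)·(-1336) + (-590)·(-590) + 134·134 = 2150952
λ ≈ 16492584/2150952 = 7.66757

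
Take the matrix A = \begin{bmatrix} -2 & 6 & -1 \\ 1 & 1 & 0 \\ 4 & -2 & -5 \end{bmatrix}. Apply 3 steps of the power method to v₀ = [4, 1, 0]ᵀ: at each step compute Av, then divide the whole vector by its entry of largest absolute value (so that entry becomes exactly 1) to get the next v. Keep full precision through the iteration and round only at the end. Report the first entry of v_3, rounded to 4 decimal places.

0.1284

Av0 = (-2.00000, 5.00000, 14.00000); divide by 14.00000 → v1 = (-0.14286, 0.35714, 1.00000)
Av1 = (1.42857, 0.21429, -6.28571); divide by -6.28571 → v2 = (-0.22727, -0.03409, 1.00000)
Av2 = (-0.75000, -0.26136, -5.84091); divide by -5.84091 → v3 = (0.12840, 0.04475, 1.00000)
Requested entry of v3: 66/514 = 0.1284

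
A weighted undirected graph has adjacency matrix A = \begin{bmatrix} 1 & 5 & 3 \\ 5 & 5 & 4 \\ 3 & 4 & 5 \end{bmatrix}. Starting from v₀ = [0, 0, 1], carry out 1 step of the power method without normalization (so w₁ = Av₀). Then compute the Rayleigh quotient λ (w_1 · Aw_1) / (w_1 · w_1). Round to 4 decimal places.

11.6800

w1 = Av₀ = (1·0 + 5·0 + 3·1; 5·0 + 5·0 + 4·1; 3·0 + 4·0 + 5·1) = (3, 4, 5)
Aw1 = (38, 55, 50)
w1·Aw1 = 3·38 + 4·55 + 5·50 = 584; w1·w1 = 3·3 + 4·4 + 5·5 = 50
λ ≈ 584/50 = 11.6800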